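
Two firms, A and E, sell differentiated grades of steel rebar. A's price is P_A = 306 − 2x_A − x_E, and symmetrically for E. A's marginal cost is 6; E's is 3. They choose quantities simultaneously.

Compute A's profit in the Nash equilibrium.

7152.08

Firm A's profit: π = x_A(306 − 2x_A − x_E) − 6x_A.
∂π/∂x_A = 300 − 4x_A − x_E = 0 ⇒ x_A = 75 − 0.25x_E.
Similarly x_E = 75.75 − 0.25x_A.
Substituting the second reaction function into the first: x_A = 75 − 0.25(75.75 − 0.25x_A), which gives 0.9375x_A = 56.0625 ⇒ x_A = 59.8.
Then x_E = 75.75 − 0.25·59.8 = 60.8.
P_A = 306 − 2·59.8 − 60.8 = 125.6.
Profit = (125.6 − 6)·59.8 = 7152.08.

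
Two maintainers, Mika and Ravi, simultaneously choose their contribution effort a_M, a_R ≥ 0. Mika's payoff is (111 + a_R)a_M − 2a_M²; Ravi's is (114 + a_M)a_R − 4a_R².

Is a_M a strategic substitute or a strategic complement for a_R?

strategic complements

Expanding Mika's payoff: 111a_M + a_Ra_M − 2a_M².
∂π/∂a_M = 111 + a_R − 4a_M = 0, so a_M = 27.75 + 0.25a_R.
The best-response slope da_M/da_R = 0.25 > 0: the reaction function is upward-sloping, so the choices are strategic complements.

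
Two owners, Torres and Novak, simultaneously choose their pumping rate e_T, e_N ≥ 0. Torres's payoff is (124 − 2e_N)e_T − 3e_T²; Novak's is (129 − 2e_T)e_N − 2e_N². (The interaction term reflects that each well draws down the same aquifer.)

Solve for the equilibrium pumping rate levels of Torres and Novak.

11.9, 26.3

Expanding Torres's payoff: 124e_T − 2e_Ne_T − 3e_T².
∂π/∂e_T = 124 − 2e_N − 6e_T = 0, so e_T = 62/3 − (1/3)e_N.
Likewise for Novak: e_N = 32.25 − 0.5e_T.
Plugging e_N into Torres's best response: e_T = 62/3 − (1/3)(32.25 − 0.5e_T) ⇒ (5/6)e_T = 119/12, so e_T = 11.9.
Then e_N = 32.25 − 0.5·11.9 = 26.3.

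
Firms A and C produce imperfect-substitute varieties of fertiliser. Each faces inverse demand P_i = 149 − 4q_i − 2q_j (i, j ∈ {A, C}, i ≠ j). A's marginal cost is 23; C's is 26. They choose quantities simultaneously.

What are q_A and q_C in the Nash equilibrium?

12.7, 12.2

Firm A's profit: π = q_A(149 − 4q_A − 2q_C) − 23q_A.
∂π/∂q_A = 126 − 8q_A − 2q_C = 0 ⇒ q_A = 15.75 − 0.25q_C.
Similarly q_C = 15.375 − 0.25q_A.
Plugging q_C into A's best response: q_A = 15.75 − 0.25(15.375 − 0.25q_A) ⇒ 0.9375q_A = 381/32, so q_A = 12.7.
Then q_C = 15.375 − 0.25·12.7 = 12.2.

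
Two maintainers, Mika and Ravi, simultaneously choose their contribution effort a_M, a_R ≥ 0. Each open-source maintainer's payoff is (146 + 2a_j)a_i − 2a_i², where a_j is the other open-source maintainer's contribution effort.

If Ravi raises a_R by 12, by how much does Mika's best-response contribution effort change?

6

Mika's payoff is (146 + 2a_R)a_M − 2a_M².
∂π/∂a_M = 146 + 2a_R − 4a_M = 0, so a_M = 36.5 + 0.5a_R.
The reaction-function slope is 0.5, so a 12-unit rise in a_R moves a_M by 0.5 × 12 = 6. Mika's best response rises — the actions are strategic complements.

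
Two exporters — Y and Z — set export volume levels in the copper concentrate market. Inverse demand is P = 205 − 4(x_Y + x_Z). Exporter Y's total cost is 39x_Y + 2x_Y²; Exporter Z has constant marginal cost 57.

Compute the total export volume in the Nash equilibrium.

Exporter Y's profit: π = x_Y(205 − 4(x_Y + x_Z)) − 39x_Y − 2x_Y².
∂π/∂x_Y = 166 − 12x_Y − 4x_Z = 0, so x_Y = 83/6 − (1/3)x_Z.
For Z: ∂π/∂x_Z = 148 − 8x_Z − 4x_Y = 0 ⇒ x_Z = 18.5 − 0.5x_Y.
Plugging x_Z into Y's best response: x_Y = 83/6 − (1/3)(18.5 − 0.5x_Y) ⇒ (5/6)x_Y = 23/3, so x_Y = 9.2.
Then x_Z = 18.5 − 0.5·9.2 = 13.9.
Total export volume: 9.2 + 13.9 = 23.1.

23.1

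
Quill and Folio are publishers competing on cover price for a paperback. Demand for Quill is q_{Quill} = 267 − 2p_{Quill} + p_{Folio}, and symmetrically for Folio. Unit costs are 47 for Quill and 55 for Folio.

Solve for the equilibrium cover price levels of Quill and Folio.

Quill's profit: π = (p_{Quill} − 47)(267 − 2p_{Quill} + p_{Folio}).
∂π/∂p_{Quill} = 361 − 4p_{Quill} + p_{Folio} = 0 ⇒ p_{Quill} = 90.25 + 0.25p_{Folio}.
Similarly p_{Folio} = 94.25 + 0.25p_{Quill}.
Solving the two reaction functions simultaneously: (1 − (0.25)(0.25))p_{Quill} = 90.25 + 0.25·94.25, so 0.9375p_{Quill} = 113.8125 and p_{Quill} = 121.4.
Then p_{Folio} = 94.25 + 0.25·121.4 = 124.6.

121.4, 124.6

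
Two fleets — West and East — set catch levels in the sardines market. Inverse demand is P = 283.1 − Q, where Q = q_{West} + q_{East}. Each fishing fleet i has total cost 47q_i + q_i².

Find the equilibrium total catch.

94.44

Fishing fleet West's profit: π = q_{West}(283.1 − (q_{West} + q_{East})) − 47q_{West} − q_{West}².
∂π/∂q_{West} = 236.1 − 4q_{West} − q_{East} = 0, so q_{West} = 59.025 − 0.25q_{East}.
By symmetry q_{East} = q_{West}; substituting into the reaction function, 1.25q_{West} = 59.025 and q_{West} = 47.22.
Total catch: 47.22 + 47.22 = 94.44.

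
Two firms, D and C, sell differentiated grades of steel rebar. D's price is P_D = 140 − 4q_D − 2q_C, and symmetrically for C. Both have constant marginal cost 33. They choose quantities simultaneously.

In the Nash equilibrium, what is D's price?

Firm D's profit: π = q_D(140 − 4q_D − 2q_C) − 33q_D.
∂π/∂q_D = 107 − 8q_D − 2q_C = 0 ⇒ q_D = 13.375 − 0.25q_C.
By symmetry q_C = q_D; substituting into the reaction function, 1.25q_D = 13.375 and q_D = 10.7.
P_D = 140 − 4·10.7 − 2·10.7 = 75.8.

75.8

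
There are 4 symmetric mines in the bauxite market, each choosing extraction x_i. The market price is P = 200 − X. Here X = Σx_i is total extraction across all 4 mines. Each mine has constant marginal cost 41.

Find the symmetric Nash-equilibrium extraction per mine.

A representative mine's profit is π_i = x_i(200 − X) − 41x_i, with X = x_i + Σ_{j≠i} x_j.
First-order condition: 159 − 2x_i − Σ_{j≠i} x_j = 0.
With identical mines, set every x_j = x: then 159 − 2x − 3x = 0, i.e. x = 159/5 = 31.8.

31.8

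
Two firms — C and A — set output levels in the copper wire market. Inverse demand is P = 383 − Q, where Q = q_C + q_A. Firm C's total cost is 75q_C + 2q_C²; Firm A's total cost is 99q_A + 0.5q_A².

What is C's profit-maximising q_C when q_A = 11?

49.5

Firm C's profit: π = q_C(383 − (q_C + q_A)) − 75q_C − 2q_C².
∂π/∂q_C = 308 − 6q_C − q_A = 0, so q_C = 154/3 − (1/6)q_A.
At q_A = 11: q_C = 154/3 − (1/6)·11 = 49.5.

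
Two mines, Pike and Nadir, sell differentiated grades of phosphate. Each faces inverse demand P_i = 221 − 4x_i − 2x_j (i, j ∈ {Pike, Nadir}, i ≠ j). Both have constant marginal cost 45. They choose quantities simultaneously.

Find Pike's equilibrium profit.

Mine Pike's profit: π = x_{Pike}(221 − 4x_{Pike} − 2x_{Nadir}) − 45x_{Pike}.
∂π/∂x_{Pike} = 176 − 8x_{Pike} − 2x_{Nadir} = 0 ⇒ x_{Pike} = 22 − 0.25x_{Nadir}.
The game is symmetric, so in equilibrium x_{Nadir} = x_{Pike}: the reaction function gives 1.25x_{Pike} = 22, hence x_{Pike} = 17.6.
P_{Pike} = 221 − 4·17.6 − 2·17.6 = 115.4.
Profit = (115.4 − 45)·17.6 = 1239.04.

1239.04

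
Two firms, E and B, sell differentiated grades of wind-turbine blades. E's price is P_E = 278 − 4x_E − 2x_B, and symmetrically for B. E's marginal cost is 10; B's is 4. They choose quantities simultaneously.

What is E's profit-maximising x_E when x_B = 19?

Firm E's profit: π = x_E(278 − 4x_E − 2x_B) − 10x_E.
∂π/∂x_E = 268 − 8x_E − 2x_B = 0 ⇒ x_E = 33.5 − 0.25x_B.
At x_B = 19: x_E = 33.5 − 0.25·19 = 28.75.

28.75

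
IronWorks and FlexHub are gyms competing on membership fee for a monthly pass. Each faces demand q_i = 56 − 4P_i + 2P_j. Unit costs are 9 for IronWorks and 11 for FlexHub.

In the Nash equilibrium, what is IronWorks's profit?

174.24

IronWorks's profit: π = (P_{IronWorks} − 9)(56 − 4P_{IronWorks} + 2P_{FlexHub}).
∂π/∂P_{IronWorks} = 92 − 8P_{IronWorks} + 2P_{FlexHub} = 0 ⇒ P_{IronWorks} = 11.5 + 0.25P_{FlexHub}.
Similarly P_{FlexHub} = 12.5 + 0.25P_{IronWorks}.
Solving the two reaction functions simultaneously: (1 − (0.25)(0.25))P_{IronWorks} = 11.5 + 0.25·12.5, so 0.9375P_{IronWorks} = 14.625 and P_{IronWorks} = 15.6.
Then P_{FlexHub} = 12.5 + 0.25·15.6 = 16.4.
q_{IronWorks} = 56 − 4·15.6 + 2·16.4 = 26.4.
Profit = (15.6 − 9)·26.4 = 174.24.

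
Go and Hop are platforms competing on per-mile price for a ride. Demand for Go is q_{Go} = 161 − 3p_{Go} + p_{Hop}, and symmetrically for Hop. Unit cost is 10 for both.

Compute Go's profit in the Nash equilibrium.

2385.72

Go's profit: π = (p_{Go} − 10)(161 − 3p_{Go} + p_{Hop}).
∂π/∂p_{Go} = 191 − 6p_{Go} + p_{Hop} = 0 ⇒ p_{Go} = 191/6 + (1/6)p_{Hop}.
By symmetry p_{Hop} = p_{Go}; substituting into the reaction function, (5/6)p_{Go} = 191/6 and p_{Go} = 38.2.
q_{Go} = 161 − 3·38.2 + 38.2 = 84.6.
Profit = (38.2 − 10)·84.6 = 2385.72.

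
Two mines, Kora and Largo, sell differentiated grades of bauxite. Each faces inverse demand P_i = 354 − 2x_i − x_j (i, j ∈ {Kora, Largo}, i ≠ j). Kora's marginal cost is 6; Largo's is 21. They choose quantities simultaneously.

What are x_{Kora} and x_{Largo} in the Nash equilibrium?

70.6, 65.6

Mine Kora's profit: π = x_{Kora}(354 − 2x_{Kora} − x_{Largo}) − 6x_{Kora}.
∂π/∂x_{Kora} = 348 − 4x_{Kora} − x_{Largo} = 0 ⇒ x_{Kora} = 87 − 0.25x_{Largo}.
Similarly x_{Largo} = 83.25 − 0.25x_{Kora}.
Solving the two reaction functions simultaneously: (1 − (−0.25)(−0.25))x_{Kora} = 87 − 0.25·83.25, so 0.9375x_{Kora} = 66.1875 and x_{Kora} = 70.6.
Then x_{Largo} = 83.25 − 0.25·70.6 = 65.6.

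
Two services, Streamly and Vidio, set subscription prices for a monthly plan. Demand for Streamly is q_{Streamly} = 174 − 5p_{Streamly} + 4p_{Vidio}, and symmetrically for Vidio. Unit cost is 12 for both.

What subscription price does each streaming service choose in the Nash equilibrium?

Streamly's profit: π = (p_{Streamly} − 12)(174 − 5p_{Streamly} + 4p_{Vidio}).
∂π/∂p_{Streamly} = 234 − 10p_{Streamly} + 4p_{Vidio} = 0 ⇒ p_{Streamly} = 23.4 + 0.4p_{Vidio}.
By symmetry p_{Vidio} = p_{Streamly}; substituting into the reaction function, 0.6p_{Streamly} = 23.4 and p_{Streamly} = 39.

39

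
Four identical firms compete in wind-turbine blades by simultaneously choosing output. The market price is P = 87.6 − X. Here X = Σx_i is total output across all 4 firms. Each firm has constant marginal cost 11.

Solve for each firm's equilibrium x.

A representative firm's profit is π_i = x_i(87.6 − X) − 11x_i, with X = x_i + Σ_{j≠i} x_j.
First-order condition: 76.6 − 2x_i − Σ_{j≠i} x_j = 0.
With identical firms, set every x_j = x: then 76.6 − 2x − 3x = 0, i.e. x = 76.6/5 = 15.32.

15.32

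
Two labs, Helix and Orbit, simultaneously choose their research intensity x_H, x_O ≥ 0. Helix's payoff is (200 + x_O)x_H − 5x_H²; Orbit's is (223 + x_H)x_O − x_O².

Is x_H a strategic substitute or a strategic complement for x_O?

strategic complements

Expanding Helix's payoff: 200x_H + x_Ox_H − 5x_H².
∂π/∂x_H = 200 + x_O − 10x_H = 0, so x_H = 20 + 0.1x_O.
The best-response slope dx_H/dx_O = 0.1 > 0: the reaction function is upward-sloping, so the choices are strategic complements.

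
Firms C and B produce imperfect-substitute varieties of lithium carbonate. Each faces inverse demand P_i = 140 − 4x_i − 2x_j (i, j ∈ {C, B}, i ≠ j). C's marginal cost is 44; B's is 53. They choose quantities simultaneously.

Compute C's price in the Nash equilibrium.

83.6

Firm C's profit: π = x_C(140 − 4x_C − 2x_B) − 44x_C.
∂π/∂x_C = 96 − 8x_C − 2x_B = 0 ⇒ x_C = 12 − 0.25x_B.
Similarly x_B = 10.875 − 0.25x_C.
Plugging x_B into C's best response: x_C = 12 − 0.25(10.875 − 0.25x_C) ⇒ 0.9375x_C = 297/32, so x_C = 9.9.
Then x_B = 10.875 − 0.25·9.9 = 8.4.
P_C = 140 − 4·9.9 − 2·8.4 = 83.6.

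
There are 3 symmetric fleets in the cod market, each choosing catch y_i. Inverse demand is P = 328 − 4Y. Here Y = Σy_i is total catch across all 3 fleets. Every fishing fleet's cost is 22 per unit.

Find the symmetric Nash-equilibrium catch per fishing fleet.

A representative fishing fleet's profit is π_i = y_i(328 − 4Y) − 22y_i, with Y = y_i + Σ_{j≠i} y_j.
First-order condition: 306 − 8y_i − 4Σ_{j≠i} y_j = 0.
In a symmetric equilibrium every fishing fleet chooses the same y, so Σ_{j≠i} y_j = 2y. The condition becomes 306 − 16y = 0, giving y = 306/16 = 19.125.

19.125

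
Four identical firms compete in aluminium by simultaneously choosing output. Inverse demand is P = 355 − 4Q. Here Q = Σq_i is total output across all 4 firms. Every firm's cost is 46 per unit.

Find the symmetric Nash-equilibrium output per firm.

A representative firm's profit is π_i = q_i(355 − 4Q) − 46q_i, with Q = q_i + Σ_{j≠i} q_j.
First-order condition: 309 − 8q_i − 4Σ_{j≠i} q_j = 0.
With identical firms, set every q_j = q: then 309 − 8q − 12q = 0, i.e. q = 309/20 = 15.45.

15.45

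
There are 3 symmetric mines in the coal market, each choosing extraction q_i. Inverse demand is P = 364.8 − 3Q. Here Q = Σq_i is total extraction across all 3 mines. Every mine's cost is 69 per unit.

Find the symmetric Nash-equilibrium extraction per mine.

24.65

A representative mine's profit is π_i = q_i(364.8 − 3Q) − 69q_i, with Q = q_i + Σ_{j≠i} q_j.
First-order condition: 295.8 − 6q_i − 3Σ_{j≠i} q_j = 0.
In a symmetric equilibrium every mine chooses the same q, so Σ_{j≠i} q_j = 2q. The condition becomes 295.8 − 12q = 0, giving q = 295.8/12 = 24.65.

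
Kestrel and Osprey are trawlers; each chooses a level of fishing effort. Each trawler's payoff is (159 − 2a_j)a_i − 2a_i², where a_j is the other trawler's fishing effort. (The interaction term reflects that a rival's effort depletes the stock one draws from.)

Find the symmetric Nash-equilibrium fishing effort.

Kestrel's payoff is (159 − 2a_O)a_K − 2a_K².
∂π/∂a_K = 159 − 2a_O − 4a_K = 0, so a_K = 39.75 − 0.5a_O.
By symmetry a_O = a_K; substituting into the reaction function, 1.5a_K = 39.75 and a_K = 26.5.

26.5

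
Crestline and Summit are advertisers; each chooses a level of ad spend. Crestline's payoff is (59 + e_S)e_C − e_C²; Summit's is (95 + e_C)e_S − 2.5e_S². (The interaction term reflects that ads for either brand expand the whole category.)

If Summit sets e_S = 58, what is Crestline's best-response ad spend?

58.5

Expanding Crestline's payoff: 59e_C + e_Se_C − e_C².
∂π/∂e_C = 59 + e_S − 2e_C = 0, so e_C = 29.5 + 0.5e_S.
At e_S = 58: e_C = 29.5 + 0.5·58 = 58.5.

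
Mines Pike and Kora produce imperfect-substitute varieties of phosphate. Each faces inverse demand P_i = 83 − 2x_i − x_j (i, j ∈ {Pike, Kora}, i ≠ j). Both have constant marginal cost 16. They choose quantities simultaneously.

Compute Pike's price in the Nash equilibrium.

Mine Pike's profit: π = x_{Pike}(83 − 2x_{Pike} − x_{Kora}) − 16x_{Pike}.
∂π/∂x_{Pike} = 67 − 4x_{Pike} − x_{Kora} = 0 ⇒ x_{Pike} = 16.75 − 0.25x_{Kora}.
The game is symmetric, so in equilibrium x_{Kora} = x_{Pike}: the reaction function gives 1.25x_{Pike} = 16.75, hence x_{Pike} = 13.4.
P_{Pike} = 83 − 2·13.4 − 13.4 = 42.8.

42.8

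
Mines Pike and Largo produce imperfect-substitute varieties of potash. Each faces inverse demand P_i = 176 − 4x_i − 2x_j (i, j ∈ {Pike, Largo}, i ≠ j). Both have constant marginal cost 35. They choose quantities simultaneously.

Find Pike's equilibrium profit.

795.24

Mine Pike's profit: π = x_{Pike}(176 − 4x_{Pike} − 2x_{Largo}) − 35x_{Pike}.
∂π/∂x_{Pike} = 141 − 8x_{Pike} − 2x_{Largo} = 0 ⇒ x_{Pike} = 17.625 − 0.25x_{Largo}.
By symmetry x_{Largo} = x_{Pike}; substituting into the reaction function, 1.25x_{Pike} = 17.625 and x_{Pike} = 14.1.
P_{Pike} = 176 − 4·14.1 − 2·14.1 = 91.4.
Profit = (91.4 − 35)·14.1 = 795.24.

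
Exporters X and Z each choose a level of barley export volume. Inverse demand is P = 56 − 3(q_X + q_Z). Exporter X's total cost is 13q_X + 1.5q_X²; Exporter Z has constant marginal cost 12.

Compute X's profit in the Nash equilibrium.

35.28

Exporter X's profit: π = q_X(56 − 3(q_X + q_Z)) − 13q_X − 1.5q_X².
∂π/∂q_X = 43 − 9q_X − 3q_Z = 0, so q_X = 43/9 − (1/3)q_Z.
For Z: ∂π/∂q_Z = 44 − 6q_Z − 3q_X = 0 ⇒ q_Z = 22/3 − 0.5q_X.
Substituting the second reaction function into the first: q_X = 43/9 − (1/3)(22/3 − 0.5q_X), which gives (5/6)q_X = 7/3 ⇒ q_X = 2.8.
Then q_Z = 22/3 − 0.5·2.8 = 89/15.
Price P = 56 − 3·(131/15) = 29.8.
X's profit: (29.8 − 13)·2.8 − 1.5(2.8)² = 35.28.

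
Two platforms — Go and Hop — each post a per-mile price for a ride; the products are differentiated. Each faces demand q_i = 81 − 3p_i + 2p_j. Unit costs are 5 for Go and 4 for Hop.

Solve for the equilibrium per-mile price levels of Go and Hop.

Go's profit: π = (p_{Go} − 5)(81 − 3p_{Go} + 2p_{Hop}).
∂π/∂p_{Go} = 96 − 6p_{Go} + 2p_{Hop} = 0 ⇒ p_{Go} = 16 + (1/3)p_{Hop}.
Similarly p_{Hop} = 15.5 + (1/3)p_{Go}.
Plugging p_{Hop} into Go's best response: p_{Go} = 16 + (1/3)(15.5 + (1/3)p_{Go}) ⇒ (8/9)p_{Go} = 127/6, so p_{Go} = 23.8125.
Then p_{Hop} = 15.5 + (1/3)·23.8125 = 23.4375.

23.8125, 23.4375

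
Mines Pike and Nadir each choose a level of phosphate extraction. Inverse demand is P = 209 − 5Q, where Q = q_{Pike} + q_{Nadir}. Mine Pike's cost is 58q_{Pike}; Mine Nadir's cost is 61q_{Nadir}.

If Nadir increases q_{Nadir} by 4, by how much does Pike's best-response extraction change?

Mine Pike's profit: π = q_{Pike}(209 − 5(q_{Pike} + q_{Nadir})) − 58q_{Pike}.
∂π/∂q_{Pike} = 151 − 10q_{Pike} − 5q_{Nadir} = 0, so q_{Pike} = 15.1 − 0.5q_{Nadir}.
The reaction-function slope is −0.5, so a 4-unit rise in q_{Nadir} moves q_{Pike} by −0.5 × 4 = −2. Pike's best response falls — the actions are strategic substitutes.

-2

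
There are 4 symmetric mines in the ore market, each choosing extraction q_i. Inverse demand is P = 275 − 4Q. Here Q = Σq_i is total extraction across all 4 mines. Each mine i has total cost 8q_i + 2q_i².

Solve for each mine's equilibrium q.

A representative mine's profit is π_i = q_i(275 − 4Q) − 8q_i − 2q_i², with Q = q_i + Σ_{j≠i} q_j.
First-order condition: 267 − 12q_i − 4Σ_{j≠i} q_j = 0.
With identical mines, set every q_j = q: then 267 − 12q − 12q = 0, i.e. q = 267/24 = 11.125.

11.125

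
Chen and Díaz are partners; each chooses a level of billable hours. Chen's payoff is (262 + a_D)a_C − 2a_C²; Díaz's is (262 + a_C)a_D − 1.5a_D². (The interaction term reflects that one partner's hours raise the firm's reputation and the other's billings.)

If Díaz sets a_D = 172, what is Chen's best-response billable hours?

Expanding Chen's payoff: 262a_C + a_Da_C − 2a_C².
∂π/∂a_C = 262 + a_D − 4a_C = 0, so a_C = 65.5 + 0.25a_D.
At a_D = 172: a_C = 65.5 + 0.25·172 = 108.5.

108.5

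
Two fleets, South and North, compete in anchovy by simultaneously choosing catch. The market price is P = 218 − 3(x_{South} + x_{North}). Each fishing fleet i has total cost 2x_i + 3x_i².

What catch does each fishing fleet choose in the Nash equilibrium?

14.4

Fishing fleet South's profit: π = x_{South}(218 − 3(x_{South} + x_{North})) − 2x_{South} − 3x_{South}².
∂π/∂x_{South} = 216 − 12x_{South} − 3x_{North} = 0, so x_{South} = 18 − 0.25x_{North}.
By symmetry x_{North} = x_{South}; substituting into the reaction function, 1.25x_{South} = 18 and x_{South} = 14.4.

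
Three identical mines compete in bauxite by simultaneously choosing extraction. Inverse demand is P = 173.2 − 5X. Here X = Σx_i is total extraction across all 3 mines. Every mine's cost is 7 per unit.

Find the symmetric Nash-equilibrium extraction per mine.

A representative mine's profit is π_i = x_i(173.2 − 5X) − 7x_i, with X = x_i + Σ_{j≠i} x_j.
First-order condition: 166.2 − 10x_i − 5Σ_{j≠i} x_j = 0.
With identical mines, set every x_j = x: then 166.2 − 10x − 10x = 0, i.e. x = 166.2/20 = 8.31.

8.31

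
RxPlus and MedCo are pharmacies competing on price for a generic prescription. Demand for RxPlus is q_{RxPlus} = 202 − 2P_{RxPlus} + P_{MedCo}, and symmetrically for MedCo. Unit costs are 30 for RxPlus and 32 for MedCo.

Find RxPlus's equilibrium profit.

RxPlus's profit: π = (P_{RxPlus} − 30)(202 − 2P_{RxPlus} + P_{MedCo}).
∂π/∂P_{RxPlus} = 262 − 4P_{RxPlus} + P_{MedCo} = 0 ⇒ P_{RxPlus} = 65.5 + 0.25P_{MedCo}.
Similarly P_{MedCo} = 66.5 + 0.25P_{RxPlus}.
Solving the two reaction functions simultaneously: (1 − (0.25)(0.25))P_{RxPlus} = 65.5 + 0.25·66.5, so 0.9375P_{RxPlus} = 82.125 and P_{RxPlus} = 87.6.
Then P_{MedCo} = 66.5 + 0.25·87.6 = 88.4.
q_{RxPlus} = 202 − 2·87.6 + 88.4 = 115.2.
Profit = (87.6 − 30)·115.2 = 6635.52.

6635.52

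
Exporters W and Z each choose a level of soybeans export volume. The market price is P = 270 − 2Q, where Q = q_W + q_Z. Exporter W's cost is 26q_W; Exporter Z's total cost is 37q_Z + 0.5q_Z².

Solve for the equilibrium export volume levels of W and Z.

Exporter W's profit: π = q_W(270 − 2(q_W + q_Z)) − 26q_W.
∂π/∂q_W = 244 − 4q_W − 2q_Z = 0, so q_W = 61 − 0.5q_Z.
For Z: ∂π/∂q_Z = 233 − 5q_Z − 2q_W = 0 ⇒ q_Z = 46.6 − 0.4q_W.
Plugging q_Z into W's best response: q_W = 61 − 0.5(46.6 − 0.4q_W) ⇒ 0.8q_W = 37.7, so q_W = 47.125.
Then q_Z = 46.6 − 0.4·47.125 = 27.75.

47.125, 27.75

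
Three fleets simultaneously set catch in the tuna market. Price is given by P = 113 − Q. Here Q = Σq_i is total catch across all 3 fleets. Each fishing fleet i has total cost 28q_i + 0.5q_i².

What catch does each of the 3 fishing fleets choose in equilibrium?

17

A representative fishing fleet's profit is π_i = q_i(113 − Q) − 28q_i − 0.5q_i², with Q = q_i + Σ_{j≠i} q_j.
First-order condition: 85 − 3q_i − Σ_{j≠i} q_j = 0.
With identical fishing fleets, set every q_j = q: then 85 − 3q − 2q = 0, i.e. q = 85/5 = 17.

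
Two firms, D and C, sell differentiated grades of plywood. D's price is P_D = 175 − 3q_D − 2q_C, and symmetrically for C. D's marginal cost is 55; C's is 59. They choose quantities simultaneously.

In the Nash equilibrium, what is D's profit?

Firm D's profit: π = q_D(175 − 3q_D − 2q_C) − 55q_D.
∂π/∂q_D = 120 − 6q_D − 2q_C = 0 ⇒ q_D = 20 − (1/3)q_C.
Similarly q_C = 58/3 − (1/3)q_D.
Substituting the second reaction function into the first: q_D = 20 − (1/3)(58/3 − (1/3)q_D), which gives (8/9)q_D = 122/9 ⇒ q_D = 15.25.
Then q_C = 58/3 − (1/3)·15.25 = 14.25.
P_D = 175 − 3·15.25 − 2·14.25 = 100.75.
Profit = (100.75 − 55)·15.25 = 697.6875.

697.6875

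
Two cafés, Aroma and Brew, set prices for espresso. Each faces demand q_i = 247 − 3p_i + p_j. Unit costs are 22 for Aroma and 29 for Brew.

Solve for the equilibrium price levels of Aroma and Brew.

Aroma's profit: π = (p_{Aroma} − 22)(247 − 3p_{Aroma} + p_{Brew}).
∂π/∂p_{Aroma} = 313 − 6p_{Aroma} + p_{Brew} = 0 ⇒ p_{Aroma} = 313/6 + (1/6)p_{Brew}.
Similarly p_{Brew} = 167/3 + (1/6)p_{Aroma}.
Substituting the second reaction function into the first: p_{Aroma} = 313/6 + (1/6)(167/3 + (1/6)p_{Aroma}), which gives (35/36)p_{Aroma} = 553/9 ⇒ p_{Aroma} = 63.2.
Then p_{Brew} = 167/3 + (1/6)·63.2 = 66.2.

63.2, 66.2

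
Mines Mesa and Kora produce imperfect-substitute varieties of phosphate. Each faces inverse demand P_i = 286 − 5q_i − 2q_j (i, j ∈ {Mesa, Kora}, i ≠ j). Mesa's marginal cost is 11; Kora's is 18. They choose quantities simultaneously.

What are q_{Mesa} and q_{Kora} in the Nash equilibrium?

23.0625, 22.1875

Mine Mesa's profit: π = q_{Mesa}(286 − 5q_{Mesa} − 2q_{Kora}) − 11q_{Mesa}.
∂π/∂q_{Mesa} = 275 − 10q_{Mesa} − 2q_{Kora} = 0 ⇒ q_{Mesa} = 27.5 − 0.2q_{Kora}.
Similarly q_{Kora} = 26.8 − 0.2q_{Mesa}.
Solving the two reaction functions simultaneously: (1 − (−0.2)(−0.2))q_{Mesa} = 27.5 − 0.2·26.8, so 0.96q_{Mesa} = 22.14 and q_{Mesa} = 23.0625.
Then q_{Kora} = 26.8 − 0.2·23.0625 = 22.1875.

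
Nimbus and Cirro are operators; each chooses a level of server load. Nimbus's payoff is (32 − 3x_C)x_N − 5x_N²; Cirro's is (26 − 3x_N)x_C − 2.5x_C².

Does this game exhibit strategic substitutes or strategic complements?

Expanding Nimbus's payoff: 32x_N − 3x_Cx_N − 5x_N².
∂π/∂x_N = 32 − 3x_C − 10x_N = 0, so x_N = 3.2 − 0.3x_C.
The best-response slope dx_N/dx_C = −0.3 < 0: the reaction function is downward-sloping, so the choices are strategic substitutes.

strategic substitutes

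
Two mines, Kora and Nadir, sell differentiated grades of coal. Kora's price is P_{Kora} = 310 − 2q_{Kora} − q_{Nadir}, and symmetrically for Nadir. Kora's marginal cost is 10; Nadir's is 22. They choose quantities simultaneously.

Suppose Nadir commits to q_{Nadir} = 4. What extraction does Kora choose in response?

Mine Kora's profit: π = q_{Kora}(310 − 2q_{Kora} − q_{Nadir}) − 10q_{Kora}.
∂π/∂q_{Kora} = 300 − 4q_{Kora} − q_{Nadir} = 0 ⇒ q_{Kora} = 75 − 0.25q_{Nadir}.
At q_{Nadir} = 4: q_{Kora} = 75 − 0.25·4 = 74.

74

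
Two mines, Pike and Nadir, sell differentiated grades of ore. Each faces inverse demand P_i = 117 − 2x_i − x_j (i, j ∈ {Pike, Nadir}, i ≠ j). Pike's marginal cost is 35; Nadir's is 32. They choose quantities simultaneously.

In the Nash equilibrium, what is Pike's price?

Mine Pike's profit: π = x_{Pike}(117 − 2x_{Pike} − x_{Nadir}) − 35x_{Pike}.
∂π/∂x_{Pike} = 82 − 4x_{Pike} − x_{Nadir} = 0 ⇒ x_{Pike} = 20.5 − 0.25x_{Nadir}.
Similarly x_{Nadir} = 21.25 − 0.25x_{Pike}.
Plugging x_{Nadir} into Pike's best response: x_{Pike} = 20.5 − 0.25(21.25 − 0.25x_{Pike}) ⇒ 0.9375x_{Pike} = 15.1875, so x_{Pike} = 16.2.
Then x_{Nadir} = 21.25 − 0.25·16.2 = 17.2.
P_{Pike} = 117 − 2·16.2 − 17.2 = 67.4.

67.4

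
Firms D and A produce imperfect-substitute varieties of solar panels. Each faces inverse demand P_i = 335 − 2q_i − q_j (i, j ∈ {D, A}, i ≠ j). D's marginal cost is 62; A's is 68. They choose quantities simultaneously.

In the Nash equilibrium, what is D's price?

172

Firm D's profit: π = q_D(335 − 2q_D − q_A) − 62q_D.
∂π/∂q_D = 273 − 4q_D − q_A = 0 ⇒ q_D = 68.25 − 0.25q_A.
Similarly q_A = 66.75 − 0.25q_D.
Plugging q_A into D's best response: q_D = 68.25 − 0.25(66.75 − 0.25q_D) ⇒ 0.9375q_D = 51.5625, so q_D = 55.
Then q_A = 66.75 − 0.25·55 = 53.
P_D = 335 − 2·55 − 53 = 172.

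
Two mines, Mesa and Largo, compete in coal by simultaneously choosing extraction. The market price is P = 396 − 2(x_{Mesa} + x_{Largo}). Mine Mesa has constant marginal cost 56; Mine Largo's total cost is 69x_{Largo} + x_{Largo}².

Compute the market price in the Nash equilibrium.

194.6

Mine Mesa's profit: π = x_{Mesa}(396 − 2(x_{Mesa} + x_{Largo})) − 56x_{Mesa}.
∂π/∂x_{Mesa} = 340 − 4x_{Mesa} − 2x_{Largo} = 0, so x_{Mesa} = 85 − 0.5x_{Largo}.
For Largo: ∂π/∂x_{Largo} = 327 − 6x_{Largo} − 2x_{Mesa} = 0 ⇒ x_{Largo} = 54.5 − (1/3)x_{Mesa}.
Substituting the second reaction function into the first: x_{Mesa} = 85 − 0.5(54.5 − (1/3)x_{Mesa}), which gives (5/6)x_{Mesa} = 57.75 ⇒ x_{Mesa} = 69.3.
Then x_{Largo} = 54.5 − (1/3)·69.3 = 31.4.
Equilibrium price: P = 396 − 2·100.7 = 194.6.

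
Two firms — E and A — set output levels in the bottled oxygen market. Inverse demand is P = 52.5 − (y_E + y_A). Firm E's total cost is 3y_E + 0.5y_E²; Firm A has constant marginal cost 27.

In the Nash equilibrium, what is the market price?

32.4

Firm E's profit: π = y_E(52.5 − (y_E + y_A)) − 3y_E − 0.5y_E².
∂π/∂y_E = 49.5 − 3y_E − y_A = 0, so y_E = 16.5 − (1/3)y_A.
For A: ∂π/∂y_A = 25.5 − 2y_A − y_E = 0 ⇒ y_A = 12.75 − 0.5y_E.
Solving the two reaction functions simultaneously: (1 − (−1/3)(−0.5))y_E = 16.5 − (1/3)·12.75, so (5/6)y_E = 12.25 and y_E = 14.7.
Then y_A = 12.75 − 0.5·14.7 = 5.4.
Equilibrium price: P = 52.5 − 20.1 = 32.4.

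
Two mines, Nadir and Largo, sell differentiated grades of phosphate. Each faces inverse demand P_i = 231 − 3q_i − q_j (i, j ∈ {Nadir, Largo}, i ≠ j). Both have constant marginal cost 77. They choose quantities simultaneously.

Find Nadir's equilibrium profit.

1452

Mine Nadir's profit: π = q_{Nadir}(231 − 3q_{Nadir} − q_{Largo}) − 77q_{Nadir}.
∂π/∂q_{Nadir} = 154 − 6q_{Nadir} − q_{Largo} = 0 ⇒ q_{Nadir} = 77/3 − (1/6)q_{Largo}.
The game is symmetric, so in equilibrium q_{Largo} = q_{Nadir}: the reaction function gives (7/6)q_{Nadir} = 77/3, hence q_{Nadir} = 22.
P_{Nadir} = 231 − 3·22 − 22 = 143.
Profit = (143 − 77)·22 = 1452.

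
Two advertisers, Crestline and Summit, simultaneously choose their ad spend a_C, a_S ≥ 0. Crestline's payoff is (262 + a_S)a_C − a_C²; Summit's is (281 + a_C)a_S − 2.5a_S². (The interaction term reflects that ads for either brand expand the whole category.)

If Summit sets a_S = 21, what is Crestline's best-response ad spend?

141.5

Expanding Crestline's payoff: 262a_C + a_Sa_C − a_C².
∂π/∂a_C = 262 + a_S − 2a_C = 0, so a_C = 131 + 0.5a_S.
At a_S = 21: a_C = 131 + 0.5·21 = 141.5.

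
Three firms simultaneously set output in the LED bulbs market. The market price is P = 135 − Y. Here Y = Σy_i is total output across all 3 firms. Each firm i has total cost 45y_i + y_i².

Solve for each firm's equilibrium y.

A representative firm's profit is π_i = y_i(135 − Y) − 45y_i − y_i², with Y = y_i + Σ_{j≠i} y_j.
First-order condition: 90 − 4y_i − Σ_{j≠i} y_j = 0.
With identical firms, set every y_j = y: then 90 − 4y − 2y = 0, i.e. y = 90/6 = 15.

15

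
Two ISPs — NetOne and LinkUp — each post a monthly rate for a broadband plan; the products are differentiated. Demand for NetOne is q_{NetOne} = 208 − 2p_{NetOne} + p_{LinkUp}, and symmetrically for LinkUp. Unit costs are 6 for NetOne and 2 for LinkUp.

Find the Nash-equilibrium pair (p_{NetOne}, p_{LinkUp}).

NetOne's profit: π = (p_{NetOne} − 6)(208 − 2p_{NetOne} + p_{LinkUp}).
∂π/∂p_{NetOne} = 220 − 4p_{NetOne} + p_{LinkUp} = 0 ⇒ p_{NetOne} = 55 + 0.25p_{LinkUp}.
Similarly p_{LinkUp} = 53 + 0.25p_{NetOne}.
Plugging p_{LinkUp} into NetOne's best response: p_{NetOne} = 55 + 0.25(53 + 0.25p_{NetOne}) ⇒ 0.9375p_{NetOne} = 68.25, so p_{NetOne} = 72.8.
Then p_{LinkUp} = 53 + 0.25·72.8 = 71.2.

72.8, 71.2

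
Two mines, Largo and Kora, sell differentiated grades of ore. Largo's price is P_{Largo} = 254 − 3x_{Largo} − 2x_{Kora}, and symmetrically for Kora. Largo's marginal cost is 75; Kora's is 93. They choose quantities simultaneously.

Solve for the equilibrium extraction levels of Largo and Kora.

23.5, 19

Mine Largo's profit: π = x_{Largo}(254 − 3x_{Largo} − 2x_{Kora}) − 75x_{Largo}.
∂π/∂x_{Largo} = 179 − 6x_{Largo} − 2x_{Kora} = 0 ⇒ x_{Largo} = 179/6 − (1/3)x_{Kora}.
Similarly x_{Kora} = 161/6 − (1/3)x_{Largo}.
Solving the two reaction functions simultaneously: (1 − (−1/3)(−1/3))x_{Largo} = 179/6 − (1/3)·(161/6), so (8/9)x_{Largo} = 188/9 and x_{Largo} = 23.5.
Then x_{Kora} = 161/6 − (1/3)·23.5 = 19.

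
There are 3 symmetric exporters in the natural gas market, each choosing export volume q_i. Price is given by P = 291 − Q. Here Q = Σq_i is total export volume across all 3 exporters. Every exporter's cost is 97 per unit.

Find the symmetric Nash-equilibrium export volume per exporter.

A representative exporter's profit is π_i = q_i(291 − Q) − 97q_i, with Q = q_i + Σ_{j≠i} q_j.
First-order condition: 194 − 2q_i − Σ_{j≠i} q_j = 0.
With identical exporters, set every q_j = q: then 194 − 2q − 2q = 0, i.e. q = 194/4 = 48.5.

48.5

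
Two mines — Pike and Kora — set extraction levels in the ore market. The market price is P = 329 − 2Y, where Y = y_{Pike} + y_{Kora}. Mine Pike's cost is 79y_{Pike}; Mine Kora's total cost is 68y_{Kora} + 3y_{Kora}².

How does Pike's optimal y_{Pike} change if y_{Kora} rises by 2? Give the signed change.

-1

Mine Pike's profit: π = y_{Pike}(329 − 2(y_{Pike} + y_{Kora})) − 79y_{Pike}.
∂π/∂y_{Pike} = 250 − 4y_{Pike} − 2y_{Kora} = 0, so y_{Pike} = 62.5 − 0.5y_{Kora}.
The reaction-function slope is −0.5, so a 2-unit rise in y_{Kora} moves y_{Pike} by −0.5 × 2 = −1. Pike's best response falls — the actions are strategic substitutes.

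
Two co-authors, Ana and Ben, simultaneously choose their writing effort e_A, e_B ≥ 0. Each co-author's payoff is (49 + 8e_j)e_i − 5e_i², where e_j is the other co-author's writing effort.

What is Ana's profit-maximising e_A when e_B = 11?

Ana's payoff is (49 + 8e_B)e_A − 5e_A².
∂π/∂e_A = 49 + 8e_B − 10e_A = 0, so e_A = 4.9 + 0.8e_B.
At e_B = 11: e_A = 4.9 + 0.8·11 = 13.7.

13.7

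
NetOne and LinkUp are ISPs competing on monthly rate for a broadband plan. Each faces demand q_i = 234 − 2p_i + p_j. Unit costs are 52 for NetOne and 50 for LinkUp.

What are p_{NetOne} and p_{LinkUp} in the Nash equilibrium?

NetOne's profit: π = (p_{NetOne} − 52)(234 − 2p_{NetOne} + p_{LinkUp}).
∂π/∂p_{NetOne} = 338 − 4p_{NetOne} + p_{LinkUp} = 0 ⇒ p_{NetOne} = 84.5 + 0.25p_{LinkUp}.
Similarly p_{LinkUp} = 83.5 + 0.25p_{NetOne}.
Plugging p_{LinkUp} into NetOne's best response: p_{NetOne} = 84.5 + 0.25(83.5 + 0.25p_{NetOne}) ⇒ 0.9375p_{NetOne} = 105.375, so p_{NetOne} = 112.4.
Then p_{LinkUp} = 83.5 + 0.25·112.4 = 111.6.

112.4, 111.6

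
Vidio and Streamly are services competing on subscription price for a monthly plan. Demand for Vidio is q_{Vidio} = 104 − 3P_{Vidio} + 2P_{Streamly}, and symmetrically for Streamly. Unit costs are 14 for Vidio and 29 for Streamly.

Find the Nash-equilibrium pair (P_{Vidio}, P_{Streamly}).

Vidio's profit: π = (P_{Vidio} − 14)(104 − 3P_{Vidio} + 2P_{Streamly}).
∂π/∂P_{Vidio} = 146 − 6P_{Vidio} + 2P_{Streamly} = 0 ⇒ P_{Vidio} = 73/3 + (1/3)P_{Streamly}.
Similarly P_{Streamly} = 191/6 + (1/3)P_{Vidio}.
Solving the two reaction functions simultaneously: (1 − (1/3)(1/3))P_{Vidio} = 73/3 + (1/3)·(191/6), so (8/9)P_{Vidio} = 629/18 and P_{Vidio} = 39.3125.
Then P_{Streamly} = 191/6 + (1/3)·39.3125 = 44.9375.

39.3125, 44.9375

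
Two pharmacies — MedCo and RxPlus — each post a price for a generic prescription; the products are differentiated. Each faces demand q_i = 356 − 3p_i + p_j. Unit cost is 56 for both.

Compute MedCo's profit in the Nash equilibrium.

7144.32

MedCo's profit: π = (p_{MedCo} − 56)(356 − 3p_{MedCo} + p_{RxPlus}).
∂π/∂p_{MedCo} = 524 − 6p_{MedCo} + p_{RxPlus} = 0 ⇒ p_{MedCo} = 262/3 + (1/6)p_{RxPlus}.
Setting p_{MedCo} = p_{RxPlus} in the reaction function: p_{MedCo} = 262/3 + (1/6)p_{MedCo}, so p_{MedCo} = (262/3) / (5/6) = 104.8.
q_{MedCo} = 356 − 3·104.8 + 104.8 = 146.4.
Profit = (104.8 − 56)·146.4 = 7144.32.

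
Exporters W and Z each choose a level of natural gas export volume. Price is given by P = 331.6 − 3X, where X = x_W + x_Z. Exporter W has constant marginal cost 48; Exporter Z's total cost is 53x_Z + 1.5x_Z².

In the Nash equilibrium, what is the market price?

Exporter W's profit: π = x_W(331.6 − 3(x_W + x_Z)) − 48x_W.
∂π/∂x_W = 283.6 − 6x_W − 3x_Z = 0, so x_W = 709/15 − 0.5x_Z.
For Z: ∂π/∂x_Z = 278.6 − 9x_Z − 3x_W = 0 ⇒ x_Z = 1393/45 − (1/3)x_W.
Plugging x_Z into W's best response: x_W = 709/15 − 0.5(1393/45 − (1/3)x_W) ⇒ (5/6)x_W = 2861/90, so x_W = 2861/75.
Then x_Z = 1393/45 − (1/3)·(2861/75) = 18.24.
Equilibrium price: P = 331.6 − 3·(4229/75) = 162.44.

162.44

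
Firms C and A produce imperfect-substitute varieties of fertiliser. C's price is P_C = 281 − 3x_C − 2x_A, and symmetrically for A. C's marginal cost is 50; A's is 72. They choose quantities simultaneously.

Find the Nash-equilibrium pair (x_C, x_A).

Firm C's profit: π = x_C(281 − 3x_C − 2x_A) − 50x_C.
∂π/∂x_C = 231 − 6x_C − 2x_A = 0 ⇒ x_C = 38.5 − (1/3)x_A.
Similarly x_A = 209/6 − (1/3)x_C.
Solving the two reaction functions simultaneously: (1 − (−1/3)(−1/3))x_C = 38.5 − (1/3)·(209/6), so (8/9)x_C = 242/9 and x_C = 30.25.
Then x_A = 209/6 − (1/3)·30.25 = 24.75.

30.25, 24.75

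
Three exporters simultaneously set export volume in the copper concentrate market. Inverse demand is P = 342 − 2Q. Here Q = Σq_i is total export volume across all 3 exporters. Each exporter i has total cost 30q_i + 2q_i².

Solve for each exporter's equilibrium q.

A representative exporter's profit is π_i = q_i(342 − 2Q) − 30q_i − 2q_i², with Q = q_i + Σ_{j≠i} q_j.
First-order condition: 312 − 8q_i − 2Σ_{j≠i} q_j = 0.
Imposing symmetry (q_j = q for all j) turns Σ_{j≠i} q_j into 2q, so 312 = 12q and q = 26.

26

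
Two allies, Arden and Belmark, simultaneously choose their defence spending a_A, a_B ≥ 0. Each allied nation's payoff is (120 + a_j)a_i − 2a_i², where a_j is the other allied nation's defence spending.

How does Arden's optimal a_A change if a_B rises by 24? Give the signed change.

6

Arden's payoff is (120 + a_B)a_A − 2a_A².
∂π/∂a_A = 120 + a_B − 4a_A = 0, so a_A = 30 + 0.25a_B.
The reaction-function slope is 0.25, so a 24-unit rise in a_B moves a_A by 0.25 × 24 = 6. Arden's best response rises — the actions are strategic complements.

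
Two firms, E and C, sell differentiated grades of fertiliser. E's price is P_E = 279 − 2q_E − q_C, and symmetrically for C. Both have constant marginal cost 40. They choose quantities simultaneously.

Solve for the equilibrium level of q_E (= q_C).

47.8

Firm E's profit: π = q_E(279 − 2q_E − q_C) − 40q_E.
∂π/∂q_E = 239 − 4q_E − q_C = 0 ⇒ q_E = 59.75 − 0.25q_C.
By symmetry q_C = q_E; substituting into the reaction function, 1.25q_E = 59.75 and q_E = 47.8.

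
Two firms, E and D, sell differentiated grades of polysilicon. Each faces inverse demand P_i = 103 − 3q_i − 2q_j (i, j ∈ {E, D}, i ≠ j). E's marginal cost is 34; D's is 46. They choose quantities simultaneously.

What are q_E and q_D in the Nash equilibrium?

9.375, 6.375

Firm E's profit: π = q_E(103 − 3q_E − 2q_D) − 34q_E.
∂π/∂q_E = 69 − 6q_E − 2q_D = 0 ⇒ q_E = 11.5 − (1/3)q_D.
Similarly q_D = 9.5 − (1/3)q_E.
Substituting the second reaction function into the first: q_E = 11.5 − (1/3)(9.5 − (1/3)q_E), which gives (8/9)q_E = 25/3 ⇒ q_E = 9.375.
Then q_D = 9.5 − (1/3)·9.375 = 6.375.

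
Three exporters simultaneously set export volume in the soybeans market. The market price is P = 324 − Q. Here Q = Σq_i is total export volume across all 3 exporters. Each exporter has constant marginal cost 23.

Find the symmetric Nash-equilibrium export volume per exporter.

75.25

A representative exporter's profit is π_i = q_i(324 − Q) − 23q_i, with Q = q_i + Σ_{j≠i} q_j.
First-order condition: 301 − 2q_i − Σ_{j≠i} q_j = 0.
With identical exporters, set every q_j = q: then 301 − 2q − 2q = 0, i.e. q = 301/4 = 75.25.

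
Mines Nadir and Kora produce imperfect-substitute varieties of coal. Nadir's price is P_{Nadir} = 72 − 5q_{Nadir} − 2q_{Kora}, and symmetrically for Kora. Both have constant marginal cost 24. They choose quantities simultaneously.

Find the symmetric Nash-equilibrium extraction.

4

Mine Nadir's profit: π = q_{Nadir}(72 − 5q_{Nadir} − 2q_{Kora}) − 24q_{Nadir}.
∂π/∂q_{Nadir} = 48 − 10q_{Nadir} − 2q_{Kora} = 0 ⇒ q_{Nadir} = 4.8 − 0.2q_{Kora}.
The game is symmetric, so in equilibrium q_{Kora} = q_{Nadir}: the reaction function gives 1.2q_{Nadir} = 4.8, hence q_{Nadir} = 4.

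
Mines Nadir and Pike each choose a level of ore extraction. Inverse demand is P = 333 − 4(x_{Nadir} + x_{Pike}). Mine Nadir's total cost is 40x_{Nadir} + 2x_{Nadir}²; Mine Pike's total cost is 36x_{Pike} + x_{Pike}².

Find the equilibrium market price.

174

Mine Nadir's profit: π = x_{Nadir}(333 − 4(x_{Nadir} + x_{Pike})) − 40x_{Nadir} − 2x_{Nadir}².
∂π/∂x_{Nadir} = 293 − 12x_{Nadir} − 4x_{Pike} = 0, so x_{Nadir} = 293/12 − (1/3)x_{Pike}.
For Pike: ∂π/∂x_{Pike} = 297 − 10x_{Pike} − 4x_{Nadir} = 0 ⇒ x_{Pike} = 29.7 − 0.4x_{Nadir}.
Solving the two reaction functions simultaneously: (1 − (−1/3)(−0.4))x_{Nadir} = 293/12 − (1/3)·29.7, so (13/15)x_{Nadir} = 871/60 and x_{Nadir} = 16.75.
Then x_{Pike} = 29.7 − 0.4·16.75 = 23.
Equilibrium price: P = 333 − 4·39.75 = 174.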